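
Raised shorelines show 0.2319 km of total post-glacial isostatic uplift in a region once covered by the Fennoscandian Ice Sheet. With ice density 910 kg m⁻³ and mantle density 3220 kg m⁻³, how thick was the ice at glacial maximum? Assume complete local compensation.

u = t ρ_ice/ρ_m → t = u ρ_m/ρ_ice = 0.2319 km × 3220/910 = 0.821 km.

0.821 km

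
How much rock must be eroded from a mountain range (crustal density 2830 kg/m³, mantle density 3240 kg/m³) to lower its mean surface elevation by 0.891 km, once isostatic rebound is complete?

7.04 km

Net drop Δ = e − u = e − e ρ_c/ρ_m = e (ρ_m − ρ_c)/ρ_m.
e = Δ ρ_m/(ρ_m − ρ_c) = 0.891 km × 3240/410 = 7.04 km.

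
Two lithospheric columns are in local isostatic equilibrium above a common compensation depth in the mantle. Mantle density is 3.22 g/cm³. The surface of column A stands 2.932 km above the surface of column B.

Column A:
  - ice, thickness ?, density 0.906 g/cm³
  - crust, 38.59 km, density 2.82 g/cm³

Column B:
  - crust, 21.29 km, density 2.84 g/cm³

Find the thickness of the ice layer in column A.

Take the compensation level at the base of the deeper column (depth z_c below the surface of column A) and equate Σ ρ_i t_i down to z_c; mantle fills any gap and the z_c terms cancel.
Column A: x×0.906 + 38.59×2.82 + (z_c − 38.59 − x)×3.22
Column B: 2.932×0 + 21.29×2.84 + (z_c − 2.932 − 21.29)×3.22
The z_c×3.22 term appears on both sides and cancels. Collect the known terms of each column as K = Σ(ρt)_known − 3.22 × (depth of known layers): K_A = 108.8238 − 3.22×38.59 = −15.436; K_B = 60.4636 − 3.22×(2.932 + 21.29) = −17.53124.
Balance: K_A − x×(3.22 − 0.906) = K_B, so x = (K_A − K_B)/(3.22 − 0.906) = 2.09524/2.314 = 0.905 km.

0.905 km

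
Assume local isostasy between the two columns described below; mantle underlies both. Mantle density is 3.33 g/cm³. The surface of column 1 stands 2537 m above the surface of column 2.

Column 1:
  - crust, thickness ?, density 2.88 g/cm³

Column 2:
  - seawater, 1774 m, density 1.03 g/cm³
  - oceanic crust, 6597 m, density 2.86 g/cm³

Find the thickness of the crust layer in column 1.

34700 m

Take the compensation level at the base of the deeper column (depth z_c below the surface of column 1) and equate Σ ρ_i t_i down to z_c; mantle fills any gap and the z_c terms cancel.
Column 1: x×2.88 + (z_c − 0 − x)×3.33
Column 2: 2537×0 + 1774×1.03 + 6597×2.86 + (z_c − 2537 − 8371)×3.33
The z_c×3.33 term appears on both sides and cancels. Collect the known terms of each column as K = Σ(ρt)_known − 3.33 × (depth of known layers): K_1 = 0 − 3.33×0 = 0; K_2 = 20694.64 − 3.33×(2537 + 8371) = −15629.
Balance: K_1 − x×(3.33 − 2.88) = K_2, so x = (K_1 − K_2)/(3.33 − 2.88) = 15629/0.45 = 34700 m.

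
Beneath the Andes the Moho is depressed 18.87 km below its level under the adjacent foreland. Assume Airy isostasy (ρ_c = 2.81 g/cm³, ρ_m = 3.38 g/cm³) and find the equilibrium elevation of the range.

3.83 km

Balancing pressure at the compensation depth: ρ_c h = (ρ_m − ρ_c) r.
h = r (ρ_m − ρ_c) / ρ_c = 18.87 km × (3.38 − 2.81) / 2.81 = 3.83 km.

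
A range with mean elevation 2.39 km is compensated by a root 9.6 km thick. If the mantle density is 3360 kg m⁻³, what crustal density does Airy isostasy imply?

ρ_c h = (ρ_m − ρ_c) r → ρ_c (h + r) = ρ_m r → ρ_c = ρ_m r / (h + r).
ρ_c = 3360 × 9.6 km / (2.39 km + 9.6 km) = 2690 kg m⁻³.

2690 kg m⁻³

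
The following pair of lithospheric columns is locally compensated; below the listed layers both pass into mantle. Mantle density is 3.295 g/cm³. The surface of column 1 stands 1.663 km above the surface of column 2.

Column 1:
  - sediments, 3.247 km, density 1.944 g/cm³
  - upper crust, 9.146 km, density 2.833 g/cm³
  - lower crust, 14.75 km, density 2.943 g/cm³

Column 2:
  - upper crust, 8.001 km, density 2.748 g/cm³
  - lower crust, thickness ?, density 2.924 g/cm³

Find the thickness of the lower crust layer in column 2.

10.6 km

Take the compensation level at the base of the deeper column (depth z_c below the surface of column 1) and equate Σ ρ_i t_i down to z_c; mantle fills any gap and the z_c terms cancel.
Column 1: 3.247×1.944 + 9.146×2.833 + 14.75×2.943 + (z_c − 27.143)×3.295
Column 2: 1.663×0 + 8.001×2.748 + x×2.924 + (z_c − 1.663 − 8.001 − x)×3.295
The z_c×3.295 term appears on both sides and cancels. Collect the known terms of each column as K = Σ(ρt)_known − 3.295 × (depth of known layers): K_1 = 75.632036 − 3.295×27.143 = −13.804149; K_2 = 21.986748 − 3.295×(1.663 + 8.001) = −9.856132.
Balance: K_1 = K_2 − x×(3.295 − 2.924), so x = (K_2 − K_1)/(3.295 − 2.924) = 3.94802/0.371 = 10.6 km.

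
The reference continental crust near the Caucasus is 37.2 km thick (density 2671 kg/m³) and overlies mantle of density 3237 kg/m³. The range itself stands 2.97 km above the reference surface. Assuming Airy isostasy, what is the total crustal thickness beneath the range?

Root depth r = h ρ_c / (ρ_m − ρ_c) = 2.97 km × 2671 / 566 = 14.02 km.
Total thickness = T + h + r = 37.2 km + 2.97 km + 14.02 km = 54.2 km.

54.2 km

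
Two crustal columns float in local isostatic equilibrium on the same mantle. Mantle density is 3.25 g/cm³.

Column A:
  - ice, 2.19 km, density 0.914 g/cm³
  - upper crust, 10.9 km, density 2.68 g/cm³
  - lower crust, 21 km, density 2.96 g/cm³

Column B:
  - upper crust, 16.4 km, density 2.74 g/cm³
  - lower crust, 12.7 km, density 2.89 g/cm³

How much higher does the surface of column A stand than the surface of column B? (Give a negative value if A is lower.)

For any compensation level in the mantle, the mantle terms cancel and isostasy reduces to e = (Σt_A − Σt_B) − (Σ(ρt)_A − Σ(ρt)_B) / ρ_m.
Σt_A = 34.09 km; Σt_B = 29.1 km; Σ(ρt)_A = 93.37366; Σ(ρt)_B = 81.639 (in km·g/cm³).
e = (34.09 − 29.1) − (93.37366 − 81.639) / 3.25 = 1.38 km.

1.38 km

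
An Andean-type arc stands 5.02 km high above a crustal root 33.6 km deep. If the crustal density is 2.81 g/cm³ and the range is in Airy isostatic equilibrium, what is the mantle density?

Airy balance: ρ_c h = (ρ_m − ρ_c) r → ρ_m = ρ_c (1 + h/r).
ρ_m = 2.81 × (1 + 5.02 km/33.6 km) = 3.23 g/cm³.

3.23 g/cm³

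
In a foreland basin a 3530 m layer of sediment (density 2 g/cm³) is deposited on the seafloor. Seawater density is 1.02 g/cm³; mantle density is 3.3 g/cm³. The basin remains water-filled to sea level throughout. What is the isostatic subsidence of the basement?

1520 m

Submarine loading: the sediment displaces seawater, and the subsidence is in turn flooded, so s (ρ_m − ρ_w) = t (ρ_sed − ρ_w).
s = 3530 m × (2 − 1.02) / (3.3 − 1.02) = 1520 m.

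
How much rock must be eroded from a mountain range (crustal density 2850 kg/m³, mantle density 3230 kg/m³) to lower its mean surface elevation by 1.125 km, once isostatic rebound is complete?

9.56 km

Net drop Δ = e − u = e − e ρ_c/ρ_m = e (ρ_m − ρ_c)/ρ_m.
e = Δ ρ_m/(ρ_m − ρ_c) = 1.125 km × 3230/380 = 9.56 km.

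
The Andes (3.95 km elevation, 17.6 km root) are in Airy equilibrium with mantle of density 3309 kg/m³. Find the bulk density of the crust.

2700 kg/m³

ρ_c h = (ρ_m − ρ_c) r → ρ_c (h + r) = ρ_m r → ρ_c = ρ_m r / (h + r).
ρ_c = 3309 × 17.6 km / (3.95 km + 17.6 km) = 2700 kg/m³.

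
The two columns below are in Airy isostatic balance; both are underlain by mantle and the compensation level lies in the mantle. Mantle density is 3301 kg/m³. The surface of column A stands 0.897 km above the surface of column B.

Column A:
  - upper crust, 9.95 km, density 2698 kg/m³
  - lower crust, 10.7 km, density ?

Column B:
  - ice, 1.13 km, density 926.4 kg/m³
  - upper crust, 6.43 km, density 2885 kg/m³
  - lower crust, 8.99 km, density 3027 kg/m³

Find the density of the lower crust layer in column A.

Take the compensation level at the base of the deeper column (depth z_c below the surface of column A) and equate Σ ρ_i t_i down to z_c; mantle fills any gap and the z_c terms cancel.
Column A: 9.95×2698 + 10.7×ρ + (z_c − 20.65)×3301
Column B: 0.897×0 + 1.13×926.4 + 6.43×2885 + 8.99×3027 + (z_c − 0.897 − 16.55)×3301
The z_c×3301 term appears on both sides and cancels. Collect the known terms of each column as K = Σ(ρt)_known − 3301 × (depth of known layers): K_A = 26845.1 − 3301×20.65 = −41320.55; K_B = 46810.112 − 3301×(0.897 + 16.55) = −10782.435.
Balance: K_A + 10.7×ρ = K_B, so ρ = (K_B − K_A)/10.7 = 30538.1/10.7 = 2850 kg/m³.

2850 kg/m³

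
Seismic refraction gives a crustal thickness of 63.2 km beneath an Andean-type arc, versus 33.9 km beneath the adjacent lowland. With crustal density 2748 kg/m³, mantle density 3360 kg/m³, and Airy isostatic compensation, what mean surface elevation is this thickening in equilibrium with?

Excess crust Δ = 63.2 km − 33.9 km = 29.3 km, split between elevation h and root r with h + r = Δ.
Airy balance ρ_c h = (ρ_m − ρ_c) r gives r = h ρ_c/(ρ_m − ρ_c), so h (1 + ρ_c/(ρ_m − ρ_c)) = Δ, i.e. h = Δ (ρ_m − ρ_c)/ρ_m.
h = 29.3 km × 612/3360 = 5.34 km.

5.34 km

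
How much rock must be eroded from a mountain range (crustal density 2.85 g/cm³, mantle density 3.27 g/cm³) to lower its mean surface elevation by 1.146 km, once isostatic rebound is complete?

8.92 km

Net drop Δ = e − u = e − e ρ_c/ρ_m = e (ρ_m − ρ_c)/ρ_m.
e = Δ ρ_m/(ρ_m − ρ_c) = 1.146 km × 3.27/0.42 = 8.92 km.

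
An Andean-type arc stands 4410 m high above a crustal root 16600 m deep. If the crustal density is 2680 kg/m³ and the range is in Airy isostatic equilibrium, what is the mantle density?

3390 kg/m³

Airy balance: ρ_c h = (ρ_m − ρ_c) r → ρ_m = ρ_c (1 + h/r).
ρ_m = 2680 × (1 + 4410 m/16600 m) = 3390 kg/m³.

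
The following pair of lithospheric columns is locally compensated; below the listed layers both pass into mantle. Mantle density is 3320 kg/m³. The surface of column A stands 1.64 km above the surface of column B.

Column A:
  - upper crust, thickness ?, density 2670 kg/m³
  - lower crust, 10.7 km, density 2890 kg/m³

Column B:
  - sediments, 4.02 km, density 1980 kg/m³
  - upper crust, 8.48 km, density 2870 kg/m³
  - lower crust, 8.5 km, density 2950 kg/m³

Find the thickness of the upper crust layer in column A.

Take the compensation level at the base of the deeper column (depth z_c below the surface of column A) and equate Σ ρ_i t_i down to z_c; mantle fills any gap and the z_c terms cancel.
Column A: x×2670 + 10.7×2890 + (z_c − 10.7 − x)×3320
Column B: 1.64×0 + 4.02×1980 + 8.48×2870 + 8.5×2950 + (z_c − 1.64 − 21)×3320
The z_c×3320 term appears on both sides and cancels. Collect the known terms of each column as K = Σ(ρt)_known − 3320 × (depth of known layers): K_A = 30923 − 3320×10.7 = −4601; K_B = 57372.2 − 3320×(1.64 + 21) = −17792.6.
Balance: K_A − x×(3320 − 2670) = K_B, so x = (K_A − K_B)/(3320 − 2670) = 13191.6/650 = 20.3 km.

20.3 km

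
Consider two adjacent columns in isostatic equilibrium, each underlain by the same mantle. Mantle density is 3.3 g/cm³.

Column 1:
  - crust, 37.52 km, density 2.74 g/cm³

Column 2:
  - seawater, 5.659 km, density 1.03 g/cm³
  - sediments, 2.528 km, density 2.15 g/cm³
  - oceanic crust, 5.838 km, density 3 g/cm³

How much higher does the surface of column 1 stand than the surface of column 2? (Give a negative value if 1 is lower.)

1.06 km

For any compensation level in the mantle, the mantle terms cancel and isostasy reduces to e = (Σt_1 − Σt_2) − (Σ(ρt)_1 − Σ(ρt)_2) / ρ_m.
Σt_1 = 37.52 km; Σt_2 = 14.025 km; Σ(ρt)_1 = 102.8048; Σ(ρt)_2 = 28.77797 (in km·g/cm³).
e = (37.52 − 14.025) − (102.8048 − 28.77797) / 3.3 = 1.06 km.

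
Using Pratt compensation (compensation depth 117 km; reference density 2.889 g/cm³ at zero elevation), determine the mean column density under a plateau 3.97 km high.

Pratt balance: ρ_ref D = ρ (D + h).
ρ = ρ_ref D/(D + h) = 2.889 × 117 km/(117 km + 3.97 km) = 2.79 g/cm³.

2.79 g/cm³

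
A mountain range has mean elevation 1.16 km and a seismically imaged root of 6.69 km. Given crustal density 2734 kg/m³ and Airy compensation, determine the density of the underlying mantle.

Airy balance: ρ_c h = (ρ_m − ρ_c) r → ρ_m = ρ_c (1 + h/r).
ρ_m = 2734 × (1 + 1.16 km/6.69 km) = 3210 kg/m³.

3210 kg/m³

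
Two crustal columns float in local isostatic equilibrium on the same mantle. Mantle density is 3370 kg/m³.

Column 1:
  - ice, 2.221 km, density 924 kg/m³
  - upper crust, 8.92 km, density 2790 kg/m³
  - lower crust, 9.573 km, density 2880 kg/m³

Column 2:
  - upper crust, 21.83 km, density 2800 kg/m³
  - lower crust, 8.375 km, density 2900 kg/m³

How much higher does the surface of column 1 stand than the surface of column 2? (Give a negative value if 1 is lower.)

For any compensation level in the mantle, the mantle terms cancel and isostasy reduces to e = (Σt_1 − Σt_2) − (Σ(ρt)_1 − Σ(ρt)_2) / ρ_m.
Σt_1 = 20.714 km; Σt_2 = 30.205 km; Σ(ρt)_1 = 54509.244; Σ(ρt)_2 = 85411.5 (in km·kg/m³).
e = (20.714 − 30.205) − (54509.244 − 85411.5) / 3370 = −0.321 km.

−0.321 km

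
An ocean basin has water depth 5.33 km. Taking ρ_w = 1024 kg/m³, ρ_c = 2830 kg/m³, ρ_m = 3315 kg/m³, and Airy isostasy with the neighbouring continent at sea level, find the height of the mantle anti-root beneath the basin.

19.8 km

Balancing pressure at the compensation depth: replacing crust with seawater at the top is compensated by replacing crust with mantle at the base: d (ρ_c − ρ_w) = a (ρ_m − ρ_c).
a = d (ρ_c − ρ_w)/(ρ_m − ρ_c) = 5.33 km × 1806/485 = 19.8 km.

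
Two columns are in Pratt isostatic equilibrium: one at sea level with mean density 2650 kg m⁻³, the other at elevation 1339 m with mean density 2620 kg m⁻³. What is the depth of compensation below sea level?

117000 m

ρ_ref D = ρ (D + h) → D (ρ_ref − ρ) = ρ h.
D = ρ h/(ρ_ref − ρ) = 2620 × 1339 m/(2650 − 2620) = 117000 m.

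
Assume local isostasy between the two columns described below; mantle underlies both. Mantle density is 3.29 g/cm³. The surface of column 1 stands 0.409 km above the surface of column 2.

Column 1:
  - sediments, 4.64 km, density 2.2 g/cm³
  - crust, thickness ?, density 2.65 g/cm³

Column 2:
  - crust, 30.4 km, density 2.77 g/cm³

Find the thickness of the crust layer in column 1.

Take the compensation level at the base of the deeper column (depth z_c below the surface of column 1) and equate Σ ρ_i t_i down to z_c; mantle fills any gap and the z_c terms cancel.
Column 1: 4.64×2.2 + x×2.65 + (z_c − 4.64 − x)×3.29
Column 2: 0.409×0 + 30.4×2.77 + (z_c − 0.409 − 30.4)×3.29
The z_c×3.29 term appears on both sides and cancels. Collect the known terms of each column as K = Σ(ρt)_known − 3.29 × (depth of known layers): K_1 = 10.208 − 3.29×4.64 = −5.0576; K_2 = 84.208 − 3.29×(0.409 + 30.4) = −17.15361.
Balance: K_1 − x×(3.29 − 2.65) = K_2, so x = (K_1 − K_2)/(3.29 − 2.65) = 12.096/0.64 = 18.9 km.

18.9 km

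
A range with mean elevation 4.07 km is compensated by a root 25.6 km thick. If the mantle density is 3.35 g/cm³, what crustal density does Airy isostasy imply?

2.89 g/cm³

ρ_c h = (ρ_m − ρ_c) r → ρ_c (h + r) = ρ_m r → ρ_c = ρ_m r / (h + r).
ρ_c = 3.35 × 25.6 km / (4.07 km + 25.6 km) = 2.89 g/cm³.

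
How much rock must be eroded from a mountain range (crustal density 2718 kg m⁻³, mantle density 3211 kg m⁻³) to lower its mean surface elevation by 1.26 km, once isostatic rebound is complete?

8.21 km

Net drop Δ = e − u = e − e ρ_c/ρ_m = e (ρ_m − ρ_c)/ρ_m.
e = Δ ρ_m/(ρ_m − ρ_c) = 1.26 km × 3211/493 = 8.21 km.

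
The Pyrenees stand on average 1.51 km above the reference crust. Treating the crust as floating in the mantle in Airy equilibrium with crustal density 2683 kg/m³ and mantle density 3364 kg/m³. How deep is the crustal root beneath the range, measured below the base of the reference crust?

By Archimedes' principle applied to the lithosphere: the weight of the topography is balanced by the buoyancy of the root, ρ_c h = (ρ_m − ρ_c) r.
r = h · ρ_c / (ρ_m − ρ_c) = 1.51 km × 2683 / (3364 − 2683) = 5.95 km.

5.95 km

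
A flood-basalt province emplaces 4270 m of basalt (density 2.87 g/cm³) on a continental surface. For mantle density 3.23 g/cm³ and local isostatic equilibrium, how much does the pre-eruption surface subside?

3790 m

Subaerial loading: s = t ρ_load / ρ_m.
s = 4270 m × 2.87/3.23 = 3790 m.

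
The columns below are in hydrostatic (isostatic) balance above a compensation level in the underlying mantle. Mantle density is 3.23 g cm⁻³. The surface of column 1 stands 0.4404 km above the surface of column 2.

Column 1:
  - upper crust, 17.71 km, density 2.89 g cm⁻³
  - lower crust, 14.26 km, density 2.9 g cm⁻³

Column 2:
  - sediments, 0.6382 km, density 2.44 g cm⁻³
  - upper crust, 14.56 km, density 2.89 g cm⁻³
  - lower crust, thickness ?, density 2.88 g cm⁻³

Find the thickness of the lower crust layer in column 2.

11 km

Take the compensation level at the base of the deeper column (depth z_c below the surface of column 1) and equate Σ ρ_i t_i down to z_c; mantle fills any gap and the z_c terms cancel.
Column 1: 17.71×2.89 + 14.26×2.9 + (z_c − 31.97)×3.23
Column 2: 0.4404×0 + 0.6382×2.44 + 14.56×2.89 + x×2.88 + (z_c − 0.4404 − 15.1982 − x)×3.23
The z_c×3.23 term appears on both sides and cancels. Collect the known terms of each column as K = Σ(ρt)_known − 3.23 × (depth of known layers): K_1 = 92.5359 − 3.23×31.97 = −10.7272; K_2 = 43.635608 − 3.23×(0.4404 + 15.1982) = −6.87707.
Balance: K_1 = K_2 − x×(3.23 − 2.88), so x = (K_2 − K_1)/(3.23 − 2.88) = 3.85013/0.35 = 11 km.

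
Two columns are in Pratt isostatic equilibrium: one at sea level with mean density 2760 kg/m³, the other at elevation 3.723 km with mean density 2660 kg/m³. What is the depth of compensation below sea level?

ρ_ref D = ρ (D + h) → D (ρ_ref − ρ) = ρ h.
D = ρ h/(ρ_ref − ρ) = 2660 × 3.723 km/(2760 − 2660) = 99 km.

99 km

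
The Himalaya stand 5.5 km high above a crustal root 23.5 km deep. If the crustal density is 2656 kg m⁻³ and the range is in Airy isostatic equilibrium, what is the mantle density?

3280 kg m⁻³

Airy balance: ρ_c h = (ρ_m − ρ_c) r → ρ_m = ρ_c (1 + h/r).
ρ_m = 2656 × (1 + 5.5 km/23.5 km) = 3280 kg m⁻³.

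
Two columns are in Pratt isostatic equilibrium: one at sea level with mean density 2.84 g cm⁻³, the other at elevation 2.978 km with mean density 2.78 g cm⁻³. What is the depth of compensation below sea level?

ρ_ref D = ρ (D + h) → D (ρ_ref − ρ) = ρ h.
D = ρ h/(ρ_ref − ρ) = 2.78 × 2.978 km/(2.84 − 2.78) = 138 km.

138 km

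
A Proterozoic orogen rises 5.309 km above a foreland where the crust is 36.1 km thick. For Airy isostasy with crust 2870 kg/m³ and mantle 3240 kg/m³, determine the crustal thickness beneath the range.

82.6 km

Root depth r = h ρ_c / (ρ_m − ρ_c) = 5.309 km × 2870 / 370 = 41.18 km.
Total thickness = T + h + r = 36.1 km + 5.309 km + 41.18 km = 82.6 km.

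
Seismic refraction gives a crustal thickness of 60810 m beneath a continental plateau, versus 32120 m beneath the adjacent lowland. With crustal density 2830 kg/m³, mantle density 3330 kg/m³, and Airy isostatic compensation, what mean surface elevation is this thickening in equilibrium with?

Excess crust Δ = 60810 m − 32120 m = 28690 m, split between elevation h and root r with h + r = Δ.
Airy balance ρ_c h = (ρ_m − ρ_c) r gives r = h ρ_c/(ρ_m − ρ_c), so h (1 + ρ_c/(ρ_m − ρ_c)) = Δ, i.e. h = Δ (ρ_m − ρ_c)/ρ_m.
h = 28690 m × 500/3330 = 4310 m.

4310 m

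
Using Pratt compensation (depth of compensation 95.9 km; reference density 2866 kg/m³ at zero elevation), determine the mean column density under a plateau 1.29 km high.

2830 kg/m³

Pratt balance: ρ_ref D = ρ (D + h).
ρ = ρ_ref D/(D + h) = 2866 × 95.9 km/(95.9 km + 1.29 km) = 2830 kg/m³.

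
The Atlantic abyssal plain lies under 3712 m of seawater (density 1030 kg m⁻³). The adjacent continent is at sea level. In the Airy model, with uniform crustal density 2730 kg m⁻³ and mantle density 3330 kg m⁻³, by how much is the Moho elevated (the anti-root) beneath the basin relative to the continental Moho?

For local isostatic compensation: replacing crust with seawater at the top is compensated by replacing crust with mantle at the base: d (ρ_c − ρ_w) = a (ρ_m − ρ_c).
a = d (ρ_c − ρ_w)/(ρ_m − ρ_c) = 3712 m × 1700/600 = 10500 m.

10500 m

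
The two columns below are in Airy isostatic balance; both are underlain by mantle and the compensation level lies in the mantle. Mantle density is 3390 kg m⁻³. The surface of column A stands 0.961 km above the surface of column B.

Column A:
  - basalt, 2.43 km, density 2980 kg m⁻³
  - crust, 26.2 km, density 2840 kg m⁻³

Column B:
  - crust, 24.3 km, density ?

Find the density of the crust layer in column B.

2890 kg m⁻³

Take the compensation level at the base of the deeper column (depth z_c below the surface of column A) and equate Σ ρ_i t_i down to z_c; mantle fills any gap and the z_c terms cancel.
Column A: 2.43×2980 + 26.2×2840 + (z_c − 28.63)×3390
Column B: 0.961×0 + 24.3×ρ + (z_c − 0.961 − 24.3)×3390
The z_c×3390 term appears on both sides and cancels. Collect the known terms of each column as K = Σ(ρt)_known − 3390 × (depth of known layers): K_A = 81649.4 − 3390×28.63 = −15406.3; K_B = 0 − 3390×(0.961 + 24.3) = −85634.79.
Balance: K_A = K_B + 24.3×ρ, so ρ = (K_A − K_B)/24.3 = 70228.5/24.3 = 2890 kg m⁻³.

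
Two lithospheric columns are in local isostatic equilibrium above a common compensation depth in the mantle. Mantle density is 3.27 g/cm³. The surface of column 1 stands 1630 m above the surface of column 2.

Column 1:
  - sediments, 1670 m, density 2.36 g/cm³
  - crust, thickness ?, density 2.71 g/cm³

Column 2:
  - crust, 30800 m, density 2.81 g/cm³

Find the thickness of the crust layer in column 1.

Take the compensation level at the base of the deeper column (depth z_c below the surface of column 1) and equate Σ ρ_i t_i down to z_c; mantle fills any gap and the z_c terms cancel.
Column 1: 1670×2.36 + x×2.71 + (z_c − 1670 − x)×3.27
Column 2: 1630×0 + 30800×2.81 + (z_c − 1630 − 30800)×3.27
The z_c×3.27 term appears on both sides and cancels. Collect the known terms of each column as K = Σ(ρt)_known − 3.27 × (depth of known layers): K_1 = 3941.2 − 3.27×1670 = −1519.7; K_2 = 86548 − 3.27×(1630 + 30800) = −19498.1.
Balance: K_1 − x×(3.27 − 2.71) = K_2, so x = (K_1 − K_2)/(3.27 − 2.71) = 17978.4/0.56 = 32100 m.

32100 m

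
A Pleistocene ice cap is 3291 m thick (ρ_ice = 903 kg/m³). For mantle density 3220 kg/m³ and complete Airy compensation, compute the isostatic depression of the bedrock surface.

923 m

Equating mass per unit area of the two columns: the ice load ρ_ice t is balanced by mantle displaced below, ρ_m s.
s = t ρ_ice / ρ_m = 3291 m × 903/3220 = 923 m.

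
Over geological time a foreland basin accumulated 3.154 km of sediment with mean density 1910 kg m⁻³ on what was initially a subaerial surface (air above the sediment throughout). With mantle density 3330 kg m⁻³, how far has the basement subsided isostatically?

1.81 km

Subaerial load: s = t ρ_sed / ρ_m = 3.154 km × 1910/3330 = 1.81 km.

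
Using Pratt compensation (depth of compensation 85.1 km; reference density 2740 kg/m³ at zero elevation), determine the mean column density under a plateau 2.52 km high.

Pratt balance: ρ_ref D = ρ (D + h).
ρ = ρ_ref D/(D + h) = 2740 × 85.1 km/(85.1 km + 2.52 km) = 2660 kg/m³.

2660 kg/m³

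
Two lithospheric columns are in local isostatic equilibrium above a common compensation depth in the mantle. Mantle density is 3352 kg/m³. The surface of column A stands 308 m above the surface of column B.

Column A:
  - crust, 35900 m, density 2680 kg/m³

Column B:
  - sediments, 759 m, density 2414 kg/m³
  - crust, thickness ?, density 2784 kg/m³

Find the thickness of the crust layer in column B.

39400 m

Take the compensation level at the base of the deeper column (depth z_c below the surface of column A) and equate Σ ρ_i t_i down to z_c; mantle fills any gap and the z_c terms cancel.
Column A: 35900×2680 + (z_c − 35900)×3352
Column B: 308×0 + 759×2414 + x×2784 + (z_c − 308 − 759 − x)×3352
The z_c×3352 term appears on both sides and cancels. Collect the known terms of each column as K = Σ(ρt)_known − 3352 × (depth of known layers): K_A = 96212000 − 3352×35900 = −24124800; K_B = 1832226 − 3352×(308 + 759) = −1744358.
Balance: K_A = K_B − x×(3352 − 2784), so x = (K_B − K_A)/(3352 − 2784) = 22380400/568 = 39400 m.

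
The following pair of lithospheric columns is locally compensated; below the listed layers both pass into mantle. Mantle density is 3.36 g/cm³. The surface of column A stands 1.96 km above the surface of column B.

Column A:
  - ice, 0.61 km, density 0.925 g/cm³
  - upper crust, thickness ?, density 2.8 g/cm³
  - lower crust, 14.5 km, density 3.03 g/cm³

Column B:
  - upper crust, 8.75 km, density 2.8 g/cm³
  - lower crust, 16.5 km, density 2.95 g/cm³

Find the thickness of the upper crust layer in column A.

Take the compensation level at the base of the deeper column (depth z_c below the surface of column A) and equate Σ ρ_i t_i down to z_c; mantle fills any gap and the z_c terms cancel.
Column A: 0.61×0.925 + x×2.8 + 14.5×3.03 + (z_c − 15.11 − x)×3.36
Column B: 1.96×0 + 8.75×2.8 + 16.5×2.95 + (z_c − 1.96 − 25.25)×3.36
The z_c×3.36 term appears on both sides and cancels. Collect the known terms of each column as K = Σ(ρt)_known − 3.36 × (depth of known layers): K_A = 44.49925 − 3.36×15.11 = −6.27035; K_B = 73.175 − 3.36×(1.96 + 25.25) = −18.2506.
Balance: K_A − x×(3.36 − 2.8) = K_B, so x = (K_A − K_B)/(3.36 − 2.8) = 11.9802/0.56 = 21.4 km.

21.4 km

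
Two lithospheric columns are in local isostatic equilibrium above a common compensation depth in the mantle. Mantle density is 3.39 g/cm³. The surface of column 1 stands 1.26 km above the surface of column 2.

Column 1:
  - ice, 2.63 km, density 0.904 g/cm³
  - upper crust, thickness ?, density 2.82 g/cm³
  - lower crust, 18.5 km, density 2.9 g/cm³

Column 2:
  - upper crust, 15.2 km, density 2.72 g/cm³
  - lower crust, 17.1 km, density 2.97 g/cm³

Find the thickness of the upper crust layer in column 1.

10.6 km

Take the compensation level at the base of the deeper column (depth z_c below the surface of column 1) and equate Σ ρ_i t_i down to z_c; mantle fills any gap and the z_c terms cancel.
Column 1: 2.63×0.904 + x×2.82 + 18.5×2.9 + (z_c − 21.13 − x)×3.39
Column 2: 1.26×0 + 15.2×2.72 + 17.1×2.97 + (z_c − 1.26 − 32.3)×3.39
The z_c×3.39 term appears on both sides and cancels. Collect the known terms of each column as K = Σ(ρt)_known − 3.39 × (depth of known layers): K_1 = 56.02752 − 3.39×21.13 = −15.60318; K_2 = 92.131 − 3.39×(1.26 + 32.3) = −21.6374.
Balance: K_1 − x×(3.39 − 2.82) = K_2, so x = (K_1 − K_2)/(3.39 − 2.82) = 6.03422/0.57 = 10.6 km.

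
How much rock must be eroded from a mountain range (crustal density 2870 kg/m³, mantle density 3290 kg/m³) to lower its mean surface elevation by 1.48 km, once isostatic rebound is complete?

11.6 km

Net drop Δ = e − u = e − e ρ_c/ρ_m = e (ρ_m − ρ_c)/ρ_m.
e = Δ ρ_m/(ρ_m − ρ_c) = 1.48 km × 3290/420 = 11.6 km.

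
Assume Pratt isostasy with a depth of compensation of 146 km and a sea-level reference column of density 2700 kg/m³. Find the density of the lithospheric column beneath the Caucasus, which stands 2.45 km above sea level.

Pratt balance: ρ_ref D = ρ (D + h).
ρ = ρ_ref D/(D + h) = 2700 × 146 km/(146 km + 2.45 km) = 2660 kg/m³.

2660 kg/m³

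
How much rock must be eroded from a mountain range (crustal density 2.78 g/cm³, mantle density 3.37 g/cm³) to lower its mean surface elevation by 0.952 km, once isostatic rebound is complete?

Net drop Δ = e − u = e − e ρ_c/ρ_m = e (ρ_m − ρ_c)/ρ_m.
e = Δ ρ_m/(ρ_m − ρ_c) = 0.952 km × 3.37/0.59 = 5.44 km.

5.44 km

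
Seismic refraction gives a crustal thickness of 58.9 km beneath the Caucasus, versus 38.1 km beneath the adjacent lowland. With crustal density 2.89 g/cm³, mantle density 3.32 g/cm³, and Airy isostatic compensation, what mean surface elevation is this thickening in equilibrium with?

Excess crust Δ = 58.9 km − 38.1 km = 20.8 km, split between elevation h and root r with h + r = Δ.
Airy balance ρ_c h = (ρ_m − ρ_c) r gives r = h ρ_c/(ρ_m − ρ_c), so h (1 + ρ_c/(ρ_m − ρ_c)) = Δ, i.e. h = Δ (ρ_m − ρ_c)/ρ_m.
h = 20.8 km × 0.43/3.32 = 2.69 km.

2.69 km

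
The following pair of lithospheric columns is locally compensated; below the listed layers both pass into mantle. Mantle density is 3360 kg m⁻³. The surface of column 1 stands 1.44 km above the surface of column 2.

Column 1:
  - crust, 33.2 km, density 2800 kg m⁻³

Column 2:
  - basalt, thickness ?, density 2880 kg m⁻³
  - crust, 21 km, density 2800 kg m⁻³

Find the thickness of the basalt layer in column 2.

4.15 km

Take the compensation level at the base of the deeper column (depth z_c below the surface of column 1) and equate Σ ρ_i t_i down to z_c; mantle fills any gap and the z_c terms cancel.
Column 1: 33.2×2800 + (z_c − 33.2)×3360
Column 2: 1.44×0 + x×2880 + 21×2800 + (z_c − 1.44 − 21 − x)×3360
The z_c×3360 term appears on both sides and cancels. Collect the known terms of each column as K = Σ(ρt)_known − 3360 × (depth of known layers): K_1 = 92960 − 3360×33.2 = −18592; K_2 = 58800 − 3360×(1.44 + 21) = −16598.4.
Balance: K_1 = K_2 − x×(3360 − 2880), so x = (K_2 − K_1)/(3360 − 2880) = 1993.6/480 = 4.15 km.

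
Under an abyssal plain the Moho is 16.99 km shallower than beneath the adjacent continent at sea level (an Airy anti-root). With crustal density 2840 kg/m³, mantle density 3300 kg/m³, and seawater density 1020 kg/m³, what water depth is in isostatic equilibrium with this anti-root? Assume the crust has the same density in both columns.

Replacing a thickness d of crust by seawater at the top must be balanced by replacing crust with mantle at the base: d (ρ_c − ρ_w) = a (ρ_m − ρ_c).
d = a (ρ_m − ρ_c)/(ρ_c − ρ_w) = 16.99 km × 460/1820 = 4.29 km.

4.29 km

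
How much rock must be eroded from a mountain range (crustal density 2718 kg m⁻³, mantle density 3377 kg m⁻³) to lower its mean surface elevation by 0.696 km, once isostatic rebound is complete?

Net drop Δ = e − u = e − e ρ_c/ρ_m = e (ρ_m − ρ_c)/ρ_m.
e = Δ ρ_m/(ρ_m − ρ_c) = 0.696 km × 3377/659 = 3.57 km.

3.57 km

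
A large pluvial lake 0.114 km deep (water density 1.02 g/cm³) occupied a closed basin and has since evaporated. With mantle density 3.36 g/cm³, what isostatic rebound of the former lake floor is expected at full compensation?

u = d ρ_w/ρ_m = 0.114 km × 1.02/3.36 = 0.0346 km.

0.0346 km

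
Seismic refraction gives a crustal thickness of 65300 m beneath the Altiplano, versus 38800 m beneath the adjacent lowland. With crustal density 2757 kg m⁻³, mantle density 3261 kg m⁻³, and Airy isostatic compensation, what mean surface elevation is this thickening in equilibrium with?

Excess crust Δ = 65300 m − 38800 m = 26500 m, split between elevation h and root r with h + r = Δ.
Airy balance ρ_c h = (ρ_m − ρ_c) r gives r = h ρ_c/(ρ_m − ρ_c), so h (1 + ρ_c/(ρ_m − ρ_c)) = Δ, i.e. h = Δ (ρ_m − ρ_c)/ρ_m.
h = 26500 m × 504/3261 = 4100 m.

4100 m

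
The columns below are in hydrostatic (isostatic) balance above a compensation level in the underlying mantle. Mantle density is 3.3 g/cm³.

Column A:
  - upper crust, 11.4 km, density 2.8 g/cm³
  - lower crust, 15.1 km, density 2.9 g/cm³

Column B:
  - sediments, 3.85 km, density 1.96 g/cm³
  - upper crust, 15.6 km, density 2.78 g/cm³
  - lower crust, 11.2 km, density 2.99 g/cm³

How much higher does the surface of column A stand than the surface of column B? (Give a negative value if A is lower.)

−1.52 km

For any compensation level in the mantle, the mantle terms cancel and isostasy reduces to e = (Σt_A − Σt_B) − (Σ(ρt)_A − Σ(ρt)_B) / ρ_m.
Σt_A = 26.5 km; Σt_B = 30.65 km; Σ(ρt)_A = 75.71; Σ(ρt)_B = 84.402 (in km·g/cm³).
e = (26.5 − 30.65) − (75.71 − 84.402) / 3.3 = −1.52 km.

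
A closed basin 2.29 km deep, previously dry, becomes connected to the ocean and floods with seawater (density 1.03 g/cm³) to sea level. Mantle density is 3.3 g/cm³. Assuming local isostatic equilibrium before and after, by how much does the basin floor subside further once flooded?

1.04 km

After flooding the water column is d + s deep. Its weight must equal the weight of mantle displaced by the extra subsidence s: (d + s) ρ_w = s ρ_m.
s = d ρ_w / (ρ_m − ρ_w) = 2.29 km × 1.03/(3.3 − 1.03) = 1.04 km.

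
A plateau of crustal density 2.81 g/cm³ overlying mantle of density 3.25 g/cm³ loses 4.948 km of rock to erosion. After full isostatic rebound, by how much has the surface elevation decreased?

0.67 km

Rebound u = e ρ_c/ρ_m = 4.948 km × 2.81/3.25 = 4.278 km.
Net surface drop = e − u = 4.948 km − 4.278 km = e (ρ_m − ρ_c)/ρ_m = 0.67 km.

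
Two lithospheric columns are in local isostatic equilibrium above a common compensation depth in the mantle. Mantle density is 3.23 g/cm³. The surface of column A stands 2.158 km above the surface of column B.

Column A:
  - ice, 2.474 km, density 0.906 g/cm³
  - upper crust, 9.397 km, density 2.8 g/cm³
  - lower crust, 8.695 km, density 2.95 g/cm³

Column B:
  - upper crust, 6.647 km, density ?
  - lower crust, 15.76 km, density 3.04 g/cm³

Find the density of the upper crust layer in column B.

2.89 g/cm³

Take the compensation level at the base of the deeper column (depth z_c below the surface of column A) and equate Σ ρ_i t_i down to z_c; mantle fills any gap and the z_c terms cancel.
Column A: 2.474×0.906 + 9.397×2.8 + 8.695×2.95 + (z_c − 20.566)×3.23
Column B: 2.158×0 + 6.647×ρ + 15.76×3.04 + (z_c − 2.158 − 22.407)×3.23
The z_c×3.23 term appears on both sides and cancels. Collect the known terms of each column as K = Σ(ρt)_known − 3.23 × (depth of known layers): K_A = 54.203294 − 3.23×20.566 = −12.224886; K_B = 47.9104 − 3.23×(2.158 + 22.407) = −31.43455.
Balance: K_A = K_B + 6.647×ρ, so ρ = (K_A − K_B)/6.647 = 19.2097/6.647 = 2.89 g/cm³.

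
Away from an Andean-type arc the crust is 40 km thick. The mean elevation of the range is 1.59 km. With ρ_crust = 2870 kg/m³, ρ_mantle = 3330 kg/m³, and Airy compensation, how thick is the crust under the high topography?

51.5 km

Root depth r = h ρ_c / (ρ_m − ρ_c) = 1.59 km × 2870 / 460 = 9.92 km.
Total thickness = T + h + r = 40 km + 1.59 km + 9.92 km = 51.5 km.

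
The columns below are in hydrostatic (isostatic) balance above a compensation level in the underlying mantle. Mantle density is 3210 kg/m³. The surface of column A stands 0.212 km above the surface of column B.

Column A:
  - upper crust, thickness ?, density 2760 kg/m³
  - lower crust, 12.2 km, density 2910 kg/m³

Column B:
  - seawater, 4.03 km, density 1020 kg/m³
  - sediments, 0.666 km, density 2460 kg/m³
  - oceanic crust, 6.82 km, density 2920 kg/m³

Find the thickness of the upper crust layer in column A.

Take the compensation level at the base of the deeper column (depth z_c below the surface of column A) and equate Σ ρ_i t_i down to z_c; mantle fills any gap and the z_c terms cancel.
Column A: x×2760 + 12.2×2910 + (z_c − 12.2 − x)×3210
Column B: 0.212×0 + 4.03×1020 + 0.666×2460 + 6.82×2920 + (z_c − 0.212 − 11.516)×3210
The z_c×3210 term appears on both sides and cancels. Collect the known terms of each column as K = Σ(ρt)_known − 3210 × (depth of known layers): K_A = 35502 − 3210×12.2 = −3660; K_B = 25663.36 − 3210×(0.212 + 11.516) = −11983.52.
Balance: K_A − x×(3210 − 2760) = K_B, so x = (K_A − K_B)/(3210 − 2760) = 8323.52/450 = 18.5 km.

18.5 km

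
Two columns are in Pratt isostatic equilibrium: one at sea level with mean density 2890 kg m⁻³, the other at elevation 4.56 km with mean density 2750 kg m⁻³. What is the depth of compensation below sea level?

89.6 km

ρ_ref D = ρ (D + h) → D (ρ_ref − ρ) = ρ h.
D = ρ h/(ρ_ref − ρ) = 2750 × 4.56 km/(2890 − 2750) = 89.6 km.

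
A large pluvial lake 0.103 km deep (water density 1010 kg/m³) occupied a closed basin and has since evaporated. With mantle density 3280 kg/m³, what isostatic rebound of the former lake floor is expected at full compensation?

u = d ρ_w/ρ_m = 0.103 km × 1010/3280 = 0.0317 km.

0.0317 km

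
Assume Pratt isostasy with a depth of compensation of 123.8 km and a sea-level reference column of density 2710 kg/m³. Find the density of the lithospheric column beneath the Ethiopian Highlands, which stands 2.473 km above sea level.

2660 kg/m³

Pratt balance: ρ_ref D = ρ (D + h).
ρ = ρ_ref D/(D + h) = 2710 × 123.8 km/(123.8 km + 2.473 km) = 2660 kg/m³.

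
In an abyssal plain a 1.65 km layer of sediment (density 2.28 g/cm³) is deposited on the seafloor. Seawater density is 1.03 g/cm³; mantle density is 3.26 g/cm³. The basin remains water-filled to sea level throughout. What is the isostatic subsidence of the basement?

0.925 km

Submarine loading: the sediment displaces seawater, and the subsidence is in turn flooded, so s (ρ_m − ρ_w) = t (ρ_sed − ρ_w).
s = 1.65 km × (2.28 − 1.03) / (3.26 − 1.03) = 0.925 km.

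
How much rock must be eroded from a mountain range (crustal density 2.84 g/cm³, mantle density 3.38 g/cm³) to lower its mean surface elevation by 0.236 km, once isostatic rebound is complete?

1.48 km

Net drop Δ = e − u = e − e ρ_c/ρ_m = e (ρ_m − ρ_c)/ρ_m.
e = Δ ρ_m/(ρ_m − ρ_c) = 0.236 km × 3.38/0.54 = 1.48 km.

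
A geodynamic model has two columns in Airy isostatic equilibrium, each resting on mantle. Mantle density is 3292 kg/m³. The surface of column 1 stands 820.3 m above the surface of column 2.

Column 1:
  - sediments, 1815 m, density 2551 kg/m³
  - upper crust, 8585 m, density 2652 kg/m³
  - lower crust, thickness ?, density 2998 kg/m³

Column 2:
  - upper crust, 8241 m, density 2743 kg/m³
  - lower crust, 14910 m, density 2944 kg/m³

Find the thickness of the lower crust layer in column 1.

19000 m

Take the compensation level at the base of the deeper column (depth z_c below the surface of column 1) and equate Σ ρ_i t_i down to z_c; mantle fills any gap and the z_c terms cancel.
Column 1: 1815×2551 + 8585×2652 + x×2998 + (z_c − 10400 − x)×3292
Column 2: 820.3×0 + 8241×2743 + 14910×2944 + (z_c − 820.3 − 23151)×3292
The z_c×3292 term appears on both sides and cancels. Collect the known terms of each column as K = Σ(ρt)_known − 3292 × (depth of known layers): K_1 = 27397485 − 3292×10400 = −6839315; K_2 = 66500103 − 3292×(820.3 + 23151) = −12413416.6.
Balance: K_1 − x×(3292 − 2998) = K_2, so x = (K_1 − K_2)/(3292 − 2998) = 5574100/294 = 19000 m.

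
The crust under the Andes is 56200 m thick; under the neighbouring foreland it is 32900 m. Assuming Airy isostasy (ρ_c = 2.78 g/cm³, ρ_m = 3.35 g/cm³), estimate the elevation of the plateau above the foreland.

Excess crust Δ = 56200 m − 32900 m = 23300 m, split between elevation h and root r with h + r = Δ.
Airy balance ρ_c h = (ρ_m − ρ_c) r gives r = h ρ_c/(ρ_m − ρ_c), so h (1 + ρ_c/(ρ_m − ρ_c)) = Δ, i.e. h = Δ (ρ_m − ρ_c)/ρ_m.
h = 23300 m × 0.57/3.35 = 3960 m.

3960 m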